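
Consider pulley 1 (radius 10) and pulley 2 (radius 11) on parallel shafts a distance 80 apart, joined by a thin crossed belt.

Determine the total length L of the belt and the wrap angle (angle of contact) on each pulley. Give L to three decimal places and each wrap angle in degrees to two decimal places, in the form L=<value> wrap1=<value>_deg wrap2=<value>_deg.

crossed belt: β = asin((r1+r2)/C) = asin(21/80) = 15.2185°
wrap1 = wrap2 = π + 2β = 210.4369°
tangent length = C·cosβ = 77.1946
L = (r1+r2)·wrap + 2·C·cosβ = 21·3.6728 + 2·77.1946 = 231.5183

L=231.518 wrap1=210.44_deg wrap2=210.44_deg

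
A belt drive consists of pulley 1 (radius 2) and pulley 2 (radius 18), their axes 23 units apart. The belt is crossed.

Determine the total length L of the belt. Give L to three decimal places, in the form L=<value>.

L=127.720

crossed belt: β = asin((r1+r2)/C) = asin(20/23) = 60.4082°
wrap1 = wrap2 = π + 2β = 300.8163°
tangent length = C·cosβ = 11.3578
L = (r1+r2)·wrap + 2·C·cosβ = 20·5.2502 + 2·11.3578 = 127.7203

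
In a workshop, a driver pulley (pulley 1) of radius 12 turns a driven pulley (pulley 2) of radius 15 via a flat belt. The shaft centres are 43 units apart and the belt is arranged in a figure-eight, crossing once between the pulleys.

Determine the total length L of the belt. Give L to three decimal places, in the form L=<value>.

crossed belt: β = asin((r1+r2)/C) = asin(27/43) = 38.8959°
wrap1 = wrap2 = π + 2β = 257.7917°
tangent length = C·cosβ = 33.4664
L = (r1+r2)·wrap + 2·C·cosβ = 27·4.4993 + 2·33.4664 = 188.4143

L=188.414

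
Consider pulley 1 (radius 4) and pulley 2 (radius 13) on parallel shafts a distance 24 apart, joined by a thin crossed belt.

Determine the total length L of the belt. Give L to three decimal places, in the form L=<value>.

L=114.052

crossed belt: β = asin((r1+r2)/C) = asin(17/24) = 45.0995°
wrap1 = wrap2 = π + 2β = 270.1989°
tangent length = C·cosβ = 16.9411
L = (r1+r2)·wrap + 2·C·cosβ = 17·4.7159 + 2·16.9411 = 114.0518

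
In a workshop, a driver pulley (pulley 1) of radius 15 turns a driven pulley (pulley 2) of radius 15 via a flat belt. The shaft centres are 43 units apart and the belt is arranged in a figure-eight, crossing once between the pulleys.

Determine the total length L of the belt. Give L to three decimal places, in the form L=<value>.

L=202.188

crossed belt: β = asin((r1+r2)/C) = asin(30/43) = 44.2407°
wrap1 = wrap2 = π + 2β = 268.4814°
tangent length = C·cosβ = 30.8058
L = (r1+r2)·wrap + 2·C·cosβ = 30·4.6859 + 2·30.8058 = 202.1882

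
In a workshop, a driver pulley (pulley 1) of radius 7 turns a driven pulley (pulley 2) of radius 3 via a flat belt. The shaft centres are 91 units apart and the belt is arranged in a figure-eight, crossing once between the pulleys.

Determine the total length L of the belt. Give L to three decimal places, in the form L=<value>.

crossed belt: β = asin((r1+r2)/C) = asin(10/91) = 6.3090°
wrap1 = wrap2 = π + 2β = 192.6180°
tangent length = C·cosβ = 90.4489
L = (r1+r2)·wrap + 2·C·cosβ = 10·3.3618 + 2·90.4489 = 214.5159

L=214.516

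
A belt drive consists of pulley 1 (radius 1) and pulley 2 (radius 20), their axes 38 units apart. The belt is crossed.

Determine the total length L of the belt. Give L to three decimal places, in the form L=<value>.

L=153.906

crossed belt: β = asin((r1+r2)/C) = asin(21/38) = 33.5477°
wrap1 = wrap2 = π + 2β = 247.0955°
tangent length = C·cosβ = 31.6702
L = (r1+r2)·wrap + 2·C·cosβ = 21·4.3126 + 2·31.6702 = 153.9056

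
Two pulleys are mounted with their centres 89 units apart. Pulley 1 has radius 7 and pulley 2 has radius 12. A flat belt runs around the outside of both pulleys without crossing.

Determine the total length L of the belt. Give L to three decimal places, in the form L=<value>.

open belt: β = asin((r2−r1)/C) = asin(5/89) = 3.2206°
wrap1 = π − 2β = 173.5589°
wrap2 = π + 2β = 186.4411°
tangent length = C·cosβ = 88.8594
L = r1·wrap1 + r2·wrap2 + 2·C·cosβ = 7·3.0292 + 12·3.2540 + 2·88.8594 = 237.9712

L=237.971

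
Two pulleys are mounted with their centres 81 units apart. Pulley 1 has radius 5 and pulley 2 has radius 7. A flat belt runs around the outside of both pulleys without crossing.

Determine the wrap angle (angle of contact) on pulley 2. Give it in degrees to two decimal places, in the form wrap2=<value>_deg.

wrap2=182.83_deg

open belt: β = asin((r2−r1)/C) = asin(2/81) = 1.4149°
wrap1 = π − 2β = 177.1703°
wrap2 = π + 2β = 182.8297°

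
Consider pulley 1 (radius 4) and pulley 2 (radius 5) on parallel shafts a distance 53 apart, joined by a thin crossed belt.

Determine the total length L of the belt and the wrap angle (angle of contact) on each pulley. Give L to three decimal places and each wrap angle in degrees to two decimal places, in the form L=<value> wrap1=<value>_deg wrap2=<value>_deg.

crossed belt: β = asin((r1+r2)/C) = asin(9/53) = 9.7768°
wrap1 = wrap2 = π + 2β = 199.5537°
tangent length = C·cosβ = 52.2303
L = (r1+r2)·wrap + 2·C·cosβ = 9·3.4829 + 2·52.2303 = 135.8063

L=135.806 wrap1=199.55_deg wrap2=199.55_deg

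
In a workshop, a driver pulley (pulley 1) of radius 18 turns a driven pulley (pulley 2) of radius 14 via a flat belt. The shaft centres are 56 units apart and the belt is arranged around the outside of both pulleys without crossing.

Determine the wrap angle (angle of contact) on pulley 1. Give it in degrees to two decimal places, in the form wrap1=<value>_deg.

open belt: β = asin((r2−r1)/C) = asin(-4/56) = -4.0960°
wrap1 = π − 2β = 188.1921°
wrap2 = π + 2β = 171.8079°

wrap1=188.19_deg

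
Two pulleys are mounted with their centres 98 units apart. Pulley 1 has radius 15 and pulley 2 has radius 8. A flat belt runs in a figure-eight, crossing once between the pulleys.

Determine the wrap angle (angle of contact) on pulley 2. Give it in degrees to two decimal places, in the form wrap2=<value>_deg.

wrap2=207.15_deg

crossed belt: β = asin((r1+r2)/C) = asin(23/98) = 13.5736°
wrap1 = wrap2 = π + 2β = 207.1472°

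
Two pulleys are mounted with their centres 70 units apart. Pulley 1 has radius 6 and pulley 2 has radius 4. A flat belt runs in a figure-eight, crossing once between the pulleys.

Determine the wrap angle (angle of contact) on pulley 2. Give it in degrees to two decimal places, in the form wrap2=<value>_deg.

crossed belt: β = asin((r1+r2)/C) = asin(10/70) = 8.2132°
wrap1 = wrap2 = π + 2β = 196.4264°

wrap2=196.43_deg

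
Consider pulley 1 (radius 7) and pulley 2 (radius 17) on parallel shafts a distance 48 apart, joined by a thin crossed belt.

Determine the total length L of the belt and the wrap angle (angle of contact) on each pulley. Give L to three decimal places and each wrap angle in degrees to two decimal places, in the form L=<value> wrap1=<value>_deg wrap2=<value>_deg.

L=183.669 wrap1=240.00_deg wrap2=240.00_deg

crossed belt: β = asin((r1+r2)/C) = asin(24/48) = 30.0000°
wrap1 = wrap2 = π + 2β = 240.0000°
tangent length = C·cosβ = 41.5692
L = (r1+r2)·wrap + 2·C·cosβ = 24·4.1888 + 2·41.5692 = 183.6694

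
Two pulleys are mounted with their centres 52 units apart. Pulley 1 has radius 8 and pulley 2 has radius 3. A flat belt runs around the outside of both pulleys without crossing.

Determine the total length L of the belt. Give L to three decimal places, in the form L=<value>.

L=139.039

open belt: β = asin((r2−r1)/C) = asin(-5/52) = -5.5177°
wrap1 = π − 2β = 191.0355°
wrap2 = π + 2β = 168.9645°
tangent length = C·cosβ = 51.7591
L = r1·wrap1 + r2·wrap2 + 2·C·cosβ = 8·3.3342 + 3·2.9490 + 2·51.7591 = 139.0387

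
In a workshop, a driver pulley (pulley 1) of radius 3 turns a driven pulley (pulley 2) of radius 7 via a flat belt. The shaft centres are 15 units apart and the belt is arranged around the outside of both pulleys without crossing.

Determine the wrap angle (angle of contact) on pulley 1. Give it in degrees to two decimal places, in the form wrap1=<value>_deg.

open belt: β = asin((r2−r1)/C) = asin(4/15) = 15.4660°
wrap1 = π − 2β = 149.0680°
wrap2 = π + 2β = 210.9320°

wrap1=149.07_deg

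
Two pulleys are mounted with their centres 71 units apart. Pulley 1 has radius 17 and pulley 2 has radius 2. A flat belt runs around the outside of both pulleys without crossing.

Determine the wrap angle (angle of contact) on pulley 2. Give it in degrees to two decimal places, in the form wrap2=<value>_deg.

open belt: β = asin((r2−r1)/C) = asin(-15/71) = -12.1966°
wrap1 = π − 2β = 204.3933°
wrap2 = π + 2β = 155.6067°

wrap2=155.61_deg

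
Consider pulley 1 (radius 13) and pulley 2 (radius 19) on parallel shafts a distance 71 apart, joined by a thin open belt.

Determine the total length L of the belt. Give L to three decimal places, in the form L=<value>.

L=243.038

open belt: β = asin((r2−r1)/C) = asin(6/71) = 4.8477°
wrap1 = π − 2β = 170.3046°
wrap2 = π + 2β = 189.6954°
tangent length = C·cosβ = 70.7460
L = r1·wrap1 + r2·wrap2 + 2·C·cosβ = 13·2.9724 + 19·3.3108 + 2·70.7460 = 243.0383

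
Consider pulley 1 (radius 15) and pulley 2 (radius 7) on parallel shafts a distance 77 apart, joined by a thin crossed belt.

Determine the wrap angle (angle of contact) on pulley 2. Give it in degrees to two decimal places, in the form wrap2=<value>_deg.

crossed belt: β = asin((r1+r2)/C) = asin(22/77) = 16.6015°
wrap1 = wrap2 = π + 2β = 213.2031°

wrap2=213.20_deg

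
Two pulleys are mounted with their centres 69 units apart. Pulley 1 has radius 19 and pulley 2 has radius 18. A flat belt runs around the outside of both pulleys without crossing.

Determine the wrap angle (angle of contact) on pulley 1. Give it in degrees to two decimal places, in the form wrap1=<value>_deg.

open belt: β = asin((r2−r1)/C) = asin(-1/69) = -0.8304°
wrap1 = π − 2β = 181.6608°
wrap2 = π + 2β = 178.3392°

wrap1=181.66_deg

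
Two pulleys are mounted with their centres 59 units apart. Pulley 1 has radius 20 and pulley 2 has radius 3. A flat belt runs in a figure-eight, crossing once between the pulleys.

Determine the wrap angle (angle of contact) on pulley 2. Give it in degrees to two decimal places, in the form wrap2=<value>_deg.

crossed belt: β = asin((r1+r2)/C) = asin(23/59) = 22.9440°
wrap1 = wrap2 = π + 2β = 225.8879°

wrap2=225.89_deg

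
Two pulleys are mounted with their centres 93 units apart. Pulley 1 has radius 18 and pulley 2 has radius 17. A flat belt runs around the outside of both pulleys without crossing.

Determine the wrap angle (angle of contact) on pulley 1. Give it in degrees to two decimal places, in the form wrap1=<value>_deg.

open belt: β = asin((r2−r1)/C) = asin(-1/93) = -0.6161°
wrap1 = π − 2β = 181.2322°
wrap2 = π + 2β = 178.7678°

wrap1=181.23_deg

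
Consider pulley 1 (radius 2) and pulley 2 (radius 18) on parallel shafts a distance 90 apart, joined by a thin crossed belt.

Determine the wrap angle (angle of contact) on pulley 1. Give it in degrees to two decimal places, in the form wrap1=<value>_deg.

crossed belt: β = asin((r1+r2)/C) = asin(20/90) = 12.8396°
wrap1 = wrap2 = π + 2β = 205.6792°

wrap1=205.68_deg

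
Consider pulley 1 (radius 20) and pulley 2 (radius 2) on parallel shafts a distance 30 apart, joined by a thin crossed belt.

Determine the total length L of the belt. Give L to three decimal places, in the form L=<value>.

L=146.129

crossed belt: β = asin((r1+r2)/C) = asin(22/30) = 47.1666°
wrap1 = wrap2 = π + 2β = 274.3331°
tangent length = C·cosβ = 20.3961
L = (r1+r2)·wrap + 2·C·cosβ = 22·4.7880 + 2·20.3961 = 146.1285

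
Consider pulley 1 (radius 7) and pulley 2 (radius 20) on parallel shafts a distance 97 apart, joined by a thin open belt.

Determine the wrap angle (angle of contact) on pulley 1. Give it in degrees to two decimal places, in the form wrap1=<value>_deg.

open belt: β = asin((r2−r1)/C) = asin(13/97) = 7.7020°
wrap1 = π − 2β = 164.5960°
wrap2 = π + 2β = 195.4040°

wrap1=164.60_deg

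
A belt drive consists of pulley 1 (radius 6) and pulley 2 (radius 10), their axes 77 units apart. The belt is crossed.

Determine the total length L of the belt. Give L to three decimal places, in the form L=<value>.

L=207.602

crossed belt: β = asin((r1+r2)/C) = asin(16/77) = 11.9930°
wrap1 = wrap2 = π + 2β = 203.9860°
tangent length = C·cosβ = 75.3193
L = (r1+r2)·wrap + 2·C·cosβ = 16·3.5602 + 2·75.3193 = 207.6023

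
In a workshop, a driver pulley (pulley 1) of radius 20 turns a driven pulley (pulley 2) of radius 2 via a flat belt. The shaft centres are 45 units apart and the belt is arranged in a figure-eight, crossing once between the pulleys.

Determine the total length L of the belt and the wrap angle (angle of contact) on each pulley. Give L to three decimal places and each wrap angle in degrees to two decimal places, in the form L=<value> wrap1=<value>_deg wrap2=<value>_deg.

crossed belt: β = asin((r1+r2)/C) = asin(22/45) = 29.2676°
wrap1 = wrap2 = π + 2β = 238.5352°
tangent length = C·cosβ = 39.2556
L = (r1+r2)·wrap + 2·C·cosβ = 22·4.1632 + 2·39.2556 = 170.1021

L=170.102 wrap1=238.54_deg wrap2=238.54_deg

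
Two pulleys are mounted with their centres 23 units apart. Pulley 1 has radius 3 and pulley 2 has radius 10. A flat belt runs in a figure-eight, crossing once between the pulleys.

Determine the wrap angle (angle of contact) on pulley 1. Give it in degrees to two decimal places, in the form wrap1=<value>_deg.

wrap1=248.83_deg

crossed belt: β = asin((r1+r2)/C) = asin(13/23) = 34.4174°
wrap1 = wrap2 = π + 2β = 248.8348°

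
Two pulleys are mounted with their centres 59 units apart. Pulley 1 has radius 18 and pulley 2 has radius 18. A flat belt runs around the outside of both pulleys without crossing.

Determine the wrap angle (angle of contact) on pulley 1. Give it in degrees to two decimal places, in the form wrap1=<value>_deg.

wrap1=180.00_deg

open belt: β = asin((r2−r1)/C) = asin(0/59) = 0.0000°
wrap1 = π − 2β = 180.0000°
wrap2 = π + 2β = 180.0000°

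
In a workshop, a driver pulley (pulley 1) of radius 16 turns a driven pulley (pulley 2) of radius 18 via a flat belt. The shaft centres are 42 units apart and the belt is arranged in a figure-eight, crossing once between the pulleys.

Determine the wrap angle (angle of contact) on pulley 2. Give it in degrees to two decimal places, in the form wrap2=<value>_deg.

crossed belt: β = asin((r1+r2)/C) = asin(34/42) = 54.0494°
wrap1 = wrap2 = π + 2β = 288.0989°

wrap2=288.10_deg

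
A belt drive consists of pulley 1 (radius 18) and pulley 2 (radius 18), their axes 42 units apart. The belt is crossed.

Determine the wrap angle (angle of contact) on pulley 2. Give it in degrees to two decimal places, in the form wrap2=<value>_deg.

wrap2=297.99_deg

crossed belt: β = asin((r1+r2)/C) = asin(36/42) = 58.9973°
wrap1 = wrap2 = π + 2β = 297.9946°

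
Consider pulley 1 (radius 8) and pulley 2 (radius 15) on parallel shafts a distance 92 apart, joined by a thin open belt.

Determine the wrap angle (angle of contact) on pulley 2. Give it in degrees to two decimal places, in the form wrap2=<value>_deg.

wrap2=188.73_deg

open belt: β = asin((r2−r1)/C) = asin(7/92) = 4.3637°
wrap1 = π − 2β = 171.2726°
wrap2 = π + 2β = 188.7274°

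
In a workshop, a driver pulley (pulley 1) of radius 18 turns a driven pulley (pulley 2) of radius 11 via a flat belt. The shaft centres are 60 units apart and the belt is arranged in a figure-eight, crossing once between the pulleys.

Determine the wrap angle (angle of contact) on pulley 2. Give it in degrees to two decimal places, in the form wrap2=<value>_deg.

wrap2=237.81_deg

crossed belt: β = asin((r1+r2)/C) = asin(29/60) = 28.9033°
wrap1 = wrap2 = π + 2β = 237.8067°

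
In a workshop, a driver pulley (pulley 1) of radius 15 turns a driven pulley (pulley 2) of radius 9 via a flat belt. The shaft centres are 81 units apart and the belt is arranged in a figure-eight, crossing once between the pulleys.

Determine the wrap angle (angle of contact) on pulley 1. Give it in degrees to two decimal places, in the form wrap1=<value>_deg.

crossed belt: β = asin((r1+r2)/C) = asin(24/81) = 17.2353°
wrap1 = wrap2 = π + 2β = 214.4706°

wrap1=214.47_deg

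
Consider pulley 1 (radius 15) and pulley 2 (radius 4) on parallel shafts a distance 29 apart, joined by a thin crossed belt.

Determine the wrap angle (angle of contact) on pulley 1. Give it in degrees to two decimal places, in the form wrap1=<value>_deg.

crossed belt: β = asin((r1+r2)/C) = asin(19/29) = 40.9327°
wrap1 = wrap2 = π + 2β = 261.8654°

wrap1=261.87_deg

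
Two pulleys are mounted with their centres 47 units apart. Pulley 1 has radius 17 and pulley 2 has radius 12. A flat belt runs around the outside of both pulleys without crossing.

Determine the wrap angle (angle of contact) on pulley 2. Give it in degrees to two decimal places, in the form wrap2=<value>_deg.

open belt: β = asin((r2−r1)/C) = asin(-5/47) = -6.1069°
wrap1 = π − 2β = 192.2137°
wrap2 = π + 2β = 167.7863°

wrap2=167.79_deg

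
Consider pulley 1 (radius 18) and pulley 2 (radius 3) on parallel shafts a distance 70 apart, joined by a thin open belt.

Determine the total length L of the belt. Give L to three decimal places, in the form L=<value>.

L=209.200

open belt: β = asin((r2−r1)/C) = asin(-15/70) = -12.3736°
wrap1 = π − 2β = 204.7473°
wrap2 = π + 2β = 155.2527°
tangent length = C·cosβ = 68.3740
L = r1·wrap1 + r2·wrap2 + 2·C·cosβ = 18·3.5735 + 3·2.7097 + 2·68.3740 = 209.2002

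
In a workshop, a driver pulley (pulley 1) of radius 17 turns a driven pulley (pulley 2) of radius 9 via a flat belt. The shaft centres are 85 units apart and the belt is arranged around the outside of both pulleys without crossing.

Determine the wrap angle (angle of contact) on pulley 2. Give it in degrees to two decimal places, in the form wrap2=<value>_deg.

wrap2=169.20_deg

open belt: β = asin((r2−r1)/C) = asin(-8/85) = -5.4005°
wrap1 = π − 2β = 190.8011°
wrap2 = π + 2β = 169.1989°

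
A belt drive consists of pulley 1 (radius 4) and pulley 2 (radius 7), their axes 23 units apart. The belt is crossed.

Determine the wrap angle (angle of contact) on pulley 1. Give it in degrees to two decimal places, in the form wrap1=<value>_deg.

crossed belt: β = asin((r1+r2)/C) = asin(11/23) = 28.5719°
wrap1 = wrap2 = π + 2β = 237.1438°

wrap1=237.14_deg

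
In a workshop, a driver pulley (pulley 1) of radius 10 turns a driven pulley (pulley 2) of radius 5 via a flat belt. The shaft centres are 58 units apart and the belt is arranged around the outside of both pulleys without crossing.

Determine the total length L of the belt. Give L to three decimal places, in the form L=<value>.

L=163.555

open belt: β = asin((r2−r1)/C) = asin(-5/58) = -4.9454°
wrap1 = π − 2β = 189.8909°
wrap2 = π + 2β = 170.1091°
tangent length = C·cosβ = 57.7841
L = r1·wrap1 + r2·wrap2 + 2·C·cosβ = 10·3.3142 + 5·2.9690 + 2·57.7841 = 163.5552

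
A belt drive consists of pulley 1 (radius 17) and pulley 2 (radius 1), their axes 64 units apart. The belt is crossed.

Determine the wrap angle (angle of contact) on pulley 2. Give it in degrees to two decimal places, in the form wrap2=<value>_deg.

crossed belt: β = asin((r1+r2)/C) = asin(18/64) = 16.3348°
wrap1 = wrap2 = π + 2β = 212.6696°

wrap2=212.67_deg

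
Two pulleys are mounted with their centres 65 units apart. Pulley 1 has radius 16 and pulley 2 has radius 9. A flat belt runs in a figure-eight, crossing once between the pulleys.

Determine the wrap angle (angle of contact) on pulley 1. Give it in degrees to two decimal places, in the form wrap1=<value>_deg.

crossed belt: β = asin((r1+r2)/C) = asin(25/65) = 22.6199°
wrap1 = wrap2 = π + 2β = 225.2397°

wrap1=225.24_deg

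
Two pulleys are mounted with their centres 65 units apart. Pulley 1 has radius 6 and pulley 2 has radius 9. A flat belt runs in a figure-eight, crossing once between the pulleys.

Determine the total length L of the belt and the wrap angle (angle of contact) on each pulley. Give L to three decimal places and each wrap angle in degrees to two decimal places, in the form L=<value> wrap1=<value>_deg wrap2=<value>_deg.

crossed belt: β = asin((r1+r2)/C) = asin(15/65) = 13.3424°
wrap1 = wrap2 = π + 2β = 206.6847°
tangent length = C·cosβ = 63.2456
L = (r1+r2)·wrap + 2·C·cosβ = 15·3.6073 + 2·63.2456 = 180.6010

L=180.601 wrap1=206.68_deg wrap2=206.68_deg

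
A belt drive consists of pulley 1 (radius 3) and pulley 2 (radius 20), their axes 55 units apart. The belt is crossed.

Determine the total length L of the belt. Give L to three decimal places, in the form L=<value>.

L=192.023

crossed belt: β = asin((r1+r2)/C) = asin(23/55) = 24.7199°
wrap1 = wrap2 = π + 2β = 229.4397°
tangent length = C·cosβ = 49.9600
L = (r1+r2)·wrap + 2·C·cosβ = 23·4.0045 + 2·49.9600 = 192.0230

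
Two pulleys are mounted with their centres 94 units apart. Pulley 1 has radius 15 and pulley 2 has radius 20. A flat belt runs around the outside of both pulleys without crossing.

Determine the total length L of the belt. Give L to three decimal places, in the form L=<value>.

open belt: β = asin((r2−r1)/C) = asin(5/94) = 3.0491°
wrap1 = π − 2β = 173.9018°
wrap2 = π + 2β = 186.0982°
tangent length = C·cosβ = 93.8669
L = r1·wrap1 + r2·wrap2 + 2·C·cosβ = 15·3.0352 + 20·3.2480 + 2·93.8669 = 298.2218

L=298.222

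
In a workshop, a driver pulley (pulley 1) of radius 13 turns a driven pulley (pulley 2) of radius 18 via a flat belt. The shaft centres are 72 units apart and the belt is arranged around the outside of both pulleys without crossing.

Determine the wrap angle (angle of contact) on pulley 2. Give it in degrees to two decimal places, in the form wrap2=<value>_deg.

wrap2=187.96_deg

open belt: β = asin((r2−r1)/C) = asin(5/72) = 3.9821°
wrap1 = π − 2β = 172.0358°
wrap2 = π + 2β = 187.9642°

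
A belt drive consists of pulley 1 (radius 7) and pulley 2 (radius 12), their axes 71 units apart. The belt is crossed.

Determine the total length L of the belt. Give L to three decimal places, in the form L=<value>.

crossed belt: β = asin((r1+r2)/C) = asin(19/71) = 15.5218°
wrap1 = wrap2 = π + 2β = 211.0437°
tangent length = C·cosβ = 68.4105
L = (r1+r2)·wrap + 2·C·cosβ = 19·3.6834 + 2·68.4105 = 206.8058

L=206.806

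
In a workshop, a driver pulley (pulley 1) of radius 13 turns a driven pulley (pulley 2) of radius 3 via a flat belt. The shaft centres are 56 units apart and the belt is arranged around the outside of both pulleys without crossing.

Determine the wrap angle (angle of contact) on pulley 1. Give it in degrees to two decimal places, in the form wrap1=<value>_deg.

open belt: β = asin((r2−r1)/C) = asin(-10/56) = -10.2866°
wrap1 = π − 2β = 200.5731°
wrap2 = π + 2β = 159.4269°

wrap1=200.57_deg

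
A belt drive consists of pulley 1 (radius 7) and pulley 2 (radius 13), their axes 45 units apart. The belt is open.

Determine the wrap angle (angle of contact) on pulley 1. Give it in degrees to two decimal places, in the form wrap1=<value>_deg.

wrap1=164.68_deg

open belt: β = asin((r2−r1)/C) = asin(6/45) = 7.6623°
wrap1 = π − 2β = 164.6755°
wrap2 = π + 2β = 195.3245°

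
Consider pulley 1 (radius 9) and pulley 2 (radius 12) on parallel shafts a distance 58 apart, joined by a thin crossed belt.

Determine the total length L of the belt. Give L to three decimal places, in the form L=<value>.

crossed belt: β = asin((r1+r2)/C) = asin(21/58) = 21.2273°
wrap1 = wrap2 = π + 2β = 222.4546°
tangent length = C·cosβ = 54.0648
L = (r1+r2)·wrap + 2·C·cosβ = 21·3.8826 + 2·54.0648 = 189.6634

L=189.663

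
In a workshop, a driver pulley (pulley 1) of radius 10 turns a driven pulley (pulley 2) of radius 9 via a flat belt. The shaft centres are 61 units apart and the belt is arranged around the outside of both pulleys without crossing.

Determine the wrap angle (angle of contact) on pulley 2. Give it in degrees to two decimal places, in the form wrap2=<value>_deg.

open belt: β = asin((r2−r1)/C) = asin(-1/61) = -0.9393°
wrap1 = π − 2β = 181.8786°
wrap2 = π + 2β = 178.1214°

wrap2=178.12_deg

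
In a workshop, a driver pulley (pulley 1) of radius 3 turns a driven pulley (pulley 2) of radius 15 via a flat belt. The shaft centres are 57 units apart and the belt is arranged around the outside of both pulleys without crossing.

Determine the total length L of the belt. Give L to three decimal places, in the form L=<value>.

open belt: β = asin((r2−r1)/C) = asin(12/57) = 12.1532°
wrap1 = π − 2β = 155.6936°
wrap2 = π + 2β = 204.3064°
tangent length = C·cosβ = 55.7225
L = r1·wrap1 + r2·wrap2 + 2·C·cosβ = 3·2.7174 + 15·3.5658 + 2·55.7225 = 173.0844

L=173.084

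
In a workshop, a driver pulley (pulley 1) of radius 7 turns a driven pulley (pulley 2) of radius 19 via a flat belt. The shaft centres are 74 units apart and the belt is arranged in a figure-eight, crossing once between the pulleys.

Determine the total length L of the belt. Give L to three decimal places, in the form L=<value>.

L=238.914

crossed belt: β = asin((r1+r2)/C) = asin(26/74) = 20.5700°
wrap1 = wrap2 = π + 2β = 221.1400°
tangent length = C·cosβ = 69.2820
L = (r1+r2)·wrap + 2·C·cosβ = 26·3.8596 + 2·69.2820 = 238.9142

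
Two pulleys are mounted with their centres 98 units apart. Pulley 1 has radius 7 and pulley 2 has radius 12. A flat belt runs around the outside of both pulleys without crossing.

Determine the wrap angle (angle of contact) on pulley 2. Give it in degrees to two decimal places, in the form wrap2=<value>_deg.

wrap2=185.85_deg

open belt: β = asin((r2−r1)/C) = asin(5/98) = 2.9245°
wrap1 = π − 2β = 174.1510°
wrap2 = π + 2β = 185.8490°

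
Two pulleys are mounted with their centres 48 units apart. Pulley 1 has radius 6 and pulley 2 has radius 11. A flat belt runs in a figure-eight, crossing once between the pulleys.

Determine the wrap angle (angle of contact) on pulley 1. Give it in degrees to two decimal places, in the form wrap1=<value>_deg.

crossed belt: β = asin((r1+r2)/C) = asin(17/48) = 20.7424°
wrap1 = wrap2 = π + 2β = 221.4848°

wrap1=221.48_deg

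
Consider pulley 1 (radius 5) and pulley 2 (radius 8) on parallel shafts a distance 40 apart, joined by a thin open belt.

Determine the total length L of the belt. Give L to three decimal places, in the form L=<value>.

open belt: β = asin((r2−r1)/C) = asin(3/40) = 4.3012°
wrap1 = π − 2β = 171.3976°
wrap2 = π + 2β = 188.6024°
tangent length = C·cosβ = 39.8873
L = r1·wrap1 + r2·wrap2 + 2·C·cosβ = 5·2.9915 + 8·3.2917 + 2·39.8873 = 121.0658

L=121.066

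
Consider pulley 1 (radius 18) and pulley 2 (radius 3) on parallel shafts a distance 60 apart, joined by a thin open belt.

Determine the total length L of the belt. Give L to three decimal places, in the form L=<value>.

L=189.743

open belt: β = asin((r2−r1)/C) = asin(-15/60) = -14.4775°
wrap1 = π − 2β = 208.9550°
wrap2 = π + 2β = 151.0450°
tangent length = C·cosβ = 58.0948
L = r1·wrap1 + r2·wrap2 + 2·C·cosβ = 18·3.6470 + 3·2.6362 + 2·58.0948 = 189.7434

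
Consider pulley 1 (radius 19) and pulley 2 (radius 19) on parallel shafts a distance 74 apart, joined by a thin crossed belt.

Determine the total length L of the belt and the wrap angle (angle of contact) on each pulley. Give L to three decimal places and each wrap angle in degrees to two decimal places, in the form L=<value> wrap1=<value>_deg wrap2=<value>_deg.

crossed belt: β = asin((r1+r2)/C) = asin(38/74) = 30.8981°
wrap1 = wrap2 = π + 2β = 241.7963°
tangent length = C·cosβ = 63.4980
L = (r1+r2)·wrap + 2·C·cosβ = 38·4.2201 + 2·63.4980 = 287.3614

L=287.361 wrap1=241.80_deg wrap2=241.80_deg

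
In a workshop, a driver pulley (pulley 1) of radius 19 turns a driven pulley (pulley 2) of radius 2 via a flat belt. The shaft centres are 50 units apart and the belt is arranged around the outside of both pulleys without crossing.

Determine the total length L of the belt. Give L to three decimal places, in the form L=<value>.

open belt: β = asin((r2−r1)/C) = asin(-17/50) = -19.8769°
wrap1 = π − 2β = 219.7537°
wrap2 = π + 2β = 140.2463°
tangent length = C·cosβ = 47.0213
L = r1·wrap1 + r2·wrap2 + 2·C·cosβ = 19·3.8354 + 2·2.4478 + 2·47.0213 = 171.8112

L=171.811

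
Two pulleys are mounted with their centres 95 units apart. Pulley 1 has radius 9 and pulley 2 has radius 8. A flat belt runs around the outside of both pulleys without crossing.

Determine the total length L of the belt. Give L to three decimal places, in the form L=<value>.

open belt: β = asin((r2−r1)/C) = asin(-1/95) = -0.6031°
wrap1 = π − 2β = 181.2062°
wrap2 = π + 2β = 178.7938°
tangent length = C·cosβ = 94.9947
L = r1·wrap1 + r2·wrap2 + 2·C·cosβ = 9·3.1626 + 8·3.1205 + 2·94.9947 = 243.4176

L=243.418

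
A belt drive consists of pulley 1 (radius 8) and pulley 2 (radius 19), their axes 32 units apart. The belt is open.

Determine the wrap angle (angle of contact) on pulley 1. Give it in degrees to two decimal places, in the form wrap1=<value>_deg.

wrap1=139.79_deg

open belt: β = asin((r2−r1)/C) = asin(11/32) = 20.1055°
wrap1 = π − 2β = 139.7890°
wrap2 = π + 2β = 220.2110°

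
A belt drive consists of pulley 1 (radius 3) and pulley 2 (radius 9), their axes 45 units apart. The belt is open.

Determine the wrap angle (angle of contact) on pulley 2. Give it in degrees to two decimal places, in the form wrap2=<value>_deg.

open belt: β = asin((r2−r1)/C) = asin(6/45) = 7.6623°
wrap1 = π − 2β = 164.6755°
wrap2 = π + 2β = 195.3245°

wrap2=195.32_deg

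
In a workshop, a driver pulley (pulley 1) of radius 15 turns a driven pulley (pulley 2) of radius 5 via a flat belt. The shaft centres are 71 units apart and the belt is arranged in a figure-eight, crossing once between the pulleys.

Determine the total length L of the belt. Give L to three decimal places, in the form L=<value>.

L=210.504

crossed belt: β = asin((r1+r2)/C) = asin(20/71) = 16.3611°
wrap1 = wrap2 = π + 2β = 212.7222°
tangent length = C·cosβ = 68.1249
L = (r1+r2)·wrap + 2·C·cosβ = 20·3.7127 + 2·68.1249 = 210.5038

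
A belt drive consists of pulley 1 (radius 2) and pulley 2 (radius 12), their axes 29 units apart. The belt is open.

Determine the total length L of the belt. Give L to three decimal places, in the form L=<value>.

L=105.466

open belt: β = asin((r2−r1)/C) = asin(10/29) = 20.1713°
wrap1 = π − 2β = 139.6575°
wrap2 = π + 2β = 220.3425°
tangent length = C·cosβ = 27.2213
L = r1·wrap1 + r2·wrap2 + 2·C·cosβ = 2·2.4375 + 12·3.8457 + 2·27.2213 = 105.4660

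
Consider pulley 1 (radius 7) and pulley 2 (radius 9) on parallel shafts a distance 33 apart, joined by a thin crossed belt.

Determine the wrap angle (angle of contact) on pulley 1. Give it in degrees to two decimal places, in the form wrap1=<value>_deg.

crossed belt: β = asin((r1+r2)/C) = asin(16/33) = 29.0025°
wrap1 = wrap2 = π + 2β = 238.0051°

wrap1=238.01_deg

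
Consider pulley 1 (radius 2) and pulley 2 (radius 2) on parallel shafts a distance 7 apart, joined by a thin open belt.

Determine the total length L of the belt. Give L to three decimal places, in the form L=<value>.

L=26.566

open belt: β = asin((r2−r1)/C) = asin(0/7) = 0.0000°
wrap1 = π − 2β = 180.0000°
wrap2 = π + 2β = 180.0000°
tangent length = C·cosβ = 7.0000
L = r1·wrap1 + r2·wrap2 + 2·C·cosβ = 2·3.1416 + 2·3.1416 + 2·7.0000 = 26.5664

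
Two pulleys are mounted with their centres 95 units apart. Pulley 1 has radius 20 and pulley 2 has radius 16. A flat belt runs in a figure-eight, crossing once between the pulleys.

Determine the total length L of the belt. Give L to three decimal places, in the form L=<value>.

crossed belt: β = asin((r1+r2)/C) = asin(36/95) = 22.2685°
wrap1 = wrap2 = π + 2β = 224.5370°
tangent length = C·cosβ = 87.9147
L = (r1+r2)·wrap + 2·C·cosβ = 36·3.9189 + 2·87.9147 = 316.9102

L=316.910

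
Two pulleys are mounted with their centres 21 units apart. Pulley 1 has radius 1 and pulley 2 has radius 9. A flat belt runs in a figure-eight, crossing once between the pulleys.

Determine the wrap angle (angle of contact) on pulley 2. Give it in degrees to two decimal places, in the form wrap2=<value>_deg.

crossed belt: β = asin((r1+r2)/C) = asin(10/21) = 28.4369°
wrap1 = wrap2 = π + 2β = 236.8738°

wrap2=236.87_deg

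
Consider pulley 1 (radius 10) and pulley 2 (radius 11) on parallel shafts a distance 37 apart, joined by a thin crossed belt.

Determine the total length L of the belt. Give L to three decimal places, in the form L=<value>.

crossed belt: β = asin((r1+r2)/C) = asin(21/37) = 34.5808°
wrap1 = wrap2 = π + 2β = 249.1616°
tangent length = C·cosβ = 30.4631
L = (r1+r2)·wrap + 2·C·cosβ = 21·4.3487 + 2·30.4631 = 152.2487

L=152.249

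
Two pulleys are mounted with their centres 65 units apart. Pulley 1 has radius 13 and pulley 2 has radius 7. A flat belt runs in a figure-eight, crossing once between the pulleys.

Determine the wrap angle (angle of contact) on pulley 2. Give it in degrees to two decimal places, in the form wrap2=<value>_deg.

wrap2=215.84_deg

crossed belt: β = asin((r1+r2)/C) = asin(20/65) = 17.9202°
wrap1 = wrap2 = π + 2β = 215.8404°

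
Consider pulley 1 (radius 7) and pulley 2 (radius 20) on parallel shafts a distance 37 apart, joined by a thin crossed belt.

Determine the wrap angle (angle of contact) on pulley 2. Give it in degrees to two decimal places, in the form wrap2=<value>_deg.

crossed belt: β = asin((r1+r2)/C) = asin(27/37) = 46.8637°
wrap1 = wrap2 = π + 2β = 273.7275°

wrap2=273.73_deg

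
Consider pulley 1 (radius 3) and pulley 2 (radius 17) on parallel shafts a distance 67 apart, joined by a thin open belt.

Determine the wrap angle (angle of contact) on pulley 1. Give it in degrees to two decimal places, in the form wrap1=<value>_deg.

open belt: β = asin((r2−r1)/C) = asin(14/67) = 12.0611°
wrap1 = π − 2β = 155.8777°
wrap2 = π + 2β = 204.1223°

wrap1=155.88_deg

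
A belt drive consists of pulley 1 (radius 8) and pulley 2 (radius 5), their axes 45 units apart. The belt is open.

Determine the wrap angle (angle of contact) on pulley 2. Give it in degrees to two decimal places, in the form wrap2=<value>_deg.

open belt: β = asin((r2−r1)/C) = asin(-3/45) = -3.8226°
wrap1 = π − 2β = 187.6451°
wrap2 = π + 2β = 172.3549°

wrap2=172.35_deg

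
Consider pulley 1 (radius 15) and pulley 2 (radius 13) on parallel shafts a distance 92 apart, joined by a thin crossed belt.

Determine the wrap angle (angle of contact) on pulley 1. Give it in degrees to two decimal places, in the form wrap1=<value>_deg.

crossed belt: β = asin((r1+r2)/C) = asin(28/92) = 17.7189°
wrap1 = wrap2 = π + 2β = 215.4379°

wrap1=215.44_deg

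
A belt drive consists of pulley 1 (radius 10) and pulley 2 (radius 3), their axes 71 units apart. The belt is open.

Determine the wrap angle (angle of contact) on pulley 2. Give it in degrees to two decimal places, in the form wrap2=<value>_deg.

open belt: β = asin((r2−r1)/C) = asin(-7/71) = -5.6581°
wrap1 = π − 2β = 191.3161°
wrap2 = π + 2β = 168.6839°

wrap2=168.68_deg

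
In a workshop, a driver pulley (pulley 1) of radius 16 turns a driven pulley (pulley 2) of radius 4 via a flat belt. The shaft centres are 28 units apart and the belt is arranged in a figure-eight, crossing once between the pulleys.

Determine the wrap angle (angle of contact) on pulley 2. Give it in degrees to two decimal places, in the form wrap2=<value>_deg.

wrap2=271.17_deg

crossed belt: β = asin((r1+r2)/C) = asin(20/28) = 45.5847°
wrap1 = wrap2 = π + 2β = 271.1694°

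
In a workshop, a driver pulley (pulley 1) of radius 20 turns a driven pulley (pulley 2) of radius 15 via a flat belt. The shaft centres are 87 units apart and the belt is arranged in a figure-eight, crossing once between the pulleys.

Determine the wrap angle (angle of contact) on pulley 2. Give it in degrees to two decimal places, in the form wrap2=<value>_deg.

wrap2=227.44_deg

crossed belt: β = asin((r1+r2)/C) = asin(35/87) = 23.7220°
wrap1 = wrap2 = π + 2β = 227.4439°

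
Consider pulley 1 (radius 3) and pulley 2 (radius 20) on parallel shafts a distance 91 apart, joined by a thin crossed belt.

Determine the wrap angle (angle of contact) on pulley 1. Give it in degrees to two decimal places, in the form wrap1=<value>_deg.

crossed belt: β = asin((r1+r2)/C) = asin(23/91) = 14.6401°
wrap1 = wrap2 = π + 2β = 209.2803°

wrap1=209.28_deg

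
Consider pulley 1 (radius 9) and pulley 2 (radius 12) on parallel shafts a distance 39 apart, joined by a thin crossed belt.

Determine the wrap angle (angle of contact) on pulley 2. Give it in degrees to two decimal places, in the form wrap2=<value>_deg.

wrap2=245.16_deg

crossed belt: β = asin((r1+r2)/C) = asin(21/39) = 32.5790°
wrap1 = wrap2 = π + 2β = 245.1579°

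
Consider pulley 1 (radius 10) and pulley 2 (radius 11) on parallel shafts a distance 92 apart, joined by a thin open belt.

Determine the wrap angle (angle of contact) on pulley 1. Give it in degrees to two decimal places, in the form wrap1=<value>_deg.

open belt: β = asin((r2−r1)/C) = asin(1/92) = 0.6228°
wrap1 = π − 2β = 178.7544°
wrap2 = π + 2β = 181.2456°

wrap1=178.75_deg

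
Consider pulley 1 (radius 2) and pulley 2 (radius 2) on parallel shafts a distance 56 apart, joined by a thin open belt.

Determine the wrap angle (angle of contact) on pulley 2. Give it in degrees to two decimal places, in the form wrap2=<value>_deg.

wrap2=180.00_deg

open belt: β = asin((r2−r1)/C) = asin(0/56) = 0.0000°
wrap1 = π − 2β = 180.0000°
wrap2 = π + 2β = 180.0000°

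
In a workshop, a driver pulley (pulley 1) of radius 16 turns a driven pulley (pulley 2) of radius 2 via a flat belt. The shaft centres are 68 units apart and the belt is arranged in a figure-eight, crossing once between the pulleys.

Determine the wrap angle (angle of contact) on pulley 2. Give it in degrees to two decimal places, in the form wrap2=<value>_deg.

crossed belt: β = asin((r1+r2)/C) = asin(18/68) = 15.3495°
wrap1 = wrap2 = π + 2β = 210.6990°

wrap2=210.70_deg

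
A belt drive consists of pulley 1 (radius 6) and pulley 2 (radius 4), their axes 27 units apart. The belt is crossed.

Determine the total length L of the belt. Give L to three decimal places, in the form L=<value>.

crossed belt: β = asin((r1+r2)/C) = asin(10/27) = 21.7385°
wrap1 = wrap2 = π + 2β = 223.4769°
tangent length = C·cosβ = 25.0799
L = (r1+r2)·wrap + 2·C·cosβ = 10·3.9004 + 2·25.0799 = 89.1638

L=89.164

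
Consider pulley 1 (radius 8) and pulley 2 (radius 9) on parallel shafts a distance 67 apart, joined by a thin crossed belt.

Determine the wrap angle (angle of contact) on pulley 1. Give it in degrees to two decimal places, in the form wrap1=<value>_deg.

crossed belt: β = asin((r1+r2)/C) = asin(17/67) = 14.6984°
wrap1 = wrap2 = π + 2β = 209.3968°

wrap1=209.40_deg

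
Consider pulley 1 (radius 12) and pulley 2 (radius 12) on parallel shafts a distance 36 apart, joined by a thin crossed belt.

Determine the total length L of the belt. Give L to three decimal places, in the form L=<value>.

crossed belt: β = asin((r1+r2)/C) = asin(24/36) = 41.8103°
wrap1 = wrap2 = π + 2β = 263.6206°
tangent length = C·cosβ = 26.8328
L = (r1+r2)·wrap + 2·C·cosβ = 24·4.6010 + 2·26.8328 = 164.0908

L=164.091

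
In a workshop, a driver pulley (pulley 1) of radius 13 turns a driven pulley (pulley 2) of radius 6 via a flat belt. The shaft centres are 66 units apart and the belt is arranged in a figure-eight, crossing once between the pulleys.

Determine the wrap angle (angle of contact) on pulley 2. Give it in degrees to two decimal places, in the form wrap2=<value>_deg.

crossed belt: β = asin((r1+r2)/C) = asin(19/66) = 16.7310°
wrap1 = wrap2 = π + 2β = 213.4620°

wrap2=213.46_deg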